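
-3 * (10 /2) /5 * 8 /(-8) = 3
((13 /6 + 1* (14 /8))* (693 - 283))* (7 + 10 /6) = 125255 /9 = 13917.22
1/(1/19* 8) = 19/8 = 2.38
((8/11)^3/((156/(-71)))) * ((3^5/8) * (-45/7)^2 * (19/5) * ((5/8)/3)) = -147513150/847847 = -173.99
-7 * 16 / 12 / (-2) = 14 / 3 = 4.67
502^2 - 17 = 251987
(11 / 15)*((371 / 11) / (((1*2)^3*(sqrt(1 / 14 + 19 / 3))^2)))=2597 / 5380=0.48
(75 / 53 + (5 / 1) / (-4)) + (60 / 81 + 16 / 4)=28081 / 5724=4.91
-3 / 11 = -0.27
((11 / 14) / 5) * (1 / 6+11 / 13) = 869 / 5460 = 0.16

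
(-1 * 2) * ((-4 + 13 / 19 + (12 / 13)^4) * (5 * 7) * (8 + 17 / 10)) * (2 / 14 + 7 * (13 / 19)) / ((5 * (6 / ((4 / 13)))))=59617202592 / 670183865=88.96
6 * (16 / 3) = 32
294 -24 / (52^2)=99369 / 338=293.99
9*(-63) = -567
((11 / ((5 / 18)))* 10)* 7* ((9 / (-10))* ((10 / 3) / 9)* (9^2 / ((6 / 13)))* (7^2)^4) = -934831659762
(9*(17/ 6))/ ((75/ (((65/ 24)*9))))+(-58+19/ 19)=-3897/ 80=-48.71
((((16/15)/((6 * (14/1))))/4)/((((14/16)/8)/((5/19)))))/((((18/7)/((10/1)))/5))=1600/10773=0.15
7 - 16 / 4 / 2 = 5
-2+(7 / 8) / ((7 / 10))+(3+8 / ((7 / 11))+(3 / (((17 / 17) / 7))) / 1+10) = 1283 / 28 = 45.82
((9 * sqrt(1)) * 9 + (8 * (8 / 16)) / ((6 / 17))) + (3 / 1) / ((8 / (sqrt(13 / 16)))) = 3 * sqrt(13) / 32 + 277 / 3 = 92.67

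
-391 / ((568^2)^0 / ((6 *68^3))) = -737657472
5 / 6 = 0.83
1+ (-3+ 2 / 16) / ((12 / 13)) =-203 / 96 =-2.11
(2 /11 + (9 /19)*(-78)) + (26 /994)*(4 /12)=-36.76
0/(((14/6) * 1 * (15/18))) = 0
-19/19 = -1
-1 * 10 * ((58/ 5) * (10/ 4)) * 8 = -2320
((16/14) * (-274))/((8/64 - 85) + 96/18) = 52608/13363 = 3.94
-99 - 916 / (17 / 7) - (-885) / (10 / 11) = 16909 / 34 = 497.32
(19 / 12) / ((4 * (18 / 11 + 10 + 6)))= 209 / 9312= 0.02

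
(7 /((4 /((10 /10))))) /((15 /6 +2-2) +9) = 7 /46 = 0.15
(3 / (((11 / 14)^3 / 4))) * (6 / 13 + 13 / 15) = 2842784 / 86515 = 32.86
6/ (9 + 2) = 6/ 11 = 0.55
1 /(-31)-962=-962.03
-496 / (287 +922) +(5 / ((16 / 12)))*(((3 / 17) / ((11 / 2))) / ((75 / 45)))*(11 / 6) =-737 / 2652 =-0.28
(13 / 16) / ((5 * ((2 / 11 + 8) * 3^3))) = 143 / 194400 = 0.00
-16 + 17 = 1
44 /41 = 1.07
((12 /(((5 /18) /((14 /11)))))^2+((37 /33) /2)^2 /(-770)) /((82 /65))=16074824207 /6708240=2396.28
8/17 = 0.47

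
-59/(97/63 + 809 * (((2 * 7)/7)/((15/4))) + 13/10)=-37170/273613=-0.14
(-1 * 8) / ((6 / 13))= -17.33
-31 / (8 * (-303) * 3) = 31 / 7272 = 0.00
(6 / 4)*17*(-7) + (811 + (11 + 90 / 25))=6471 / 10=647.10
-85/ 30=-17/ 6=-2.83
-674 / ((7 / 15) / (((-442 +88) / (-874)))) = -1789470 / 3059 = -584.99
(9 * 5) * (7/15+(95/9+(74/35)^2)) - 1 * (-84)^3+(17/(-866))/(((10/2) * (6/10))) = 377705767667/636510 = 593401.15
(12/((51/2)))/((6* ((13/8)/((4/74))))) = 64/24531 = 0.00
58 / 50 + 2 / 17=543 / 425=1.28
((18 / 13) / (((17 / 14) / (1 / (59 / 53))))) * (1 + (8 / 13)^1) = 280476 / 169507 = 1.65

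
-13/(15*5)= -13/75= -0.17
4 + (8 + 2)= 14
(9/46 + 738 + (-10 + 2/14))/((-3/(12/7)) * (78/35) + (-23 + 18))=-1172625/14329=-81.84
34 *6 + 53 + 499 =756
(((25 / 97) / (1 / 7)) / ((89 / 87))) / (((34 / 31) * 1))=471975 / 293522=1.61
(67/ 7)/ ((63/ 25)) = 1675/ 441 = 3.80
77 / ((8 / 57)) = 4389 / 8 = 548.62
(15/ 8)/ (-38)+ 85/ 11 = 25675/ 3344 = 7.68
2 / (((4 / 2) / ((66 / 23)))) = 2.87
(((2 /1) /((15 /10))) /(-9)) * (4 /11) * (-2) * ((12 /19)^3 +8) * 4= 7244800 /2037123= 3.56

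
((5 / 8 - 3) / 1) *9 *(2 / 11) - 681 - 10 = -30575 / 44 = -694.89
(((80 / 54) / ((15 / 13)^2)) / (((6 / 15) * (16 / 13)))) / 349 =2197 / 339228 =0.01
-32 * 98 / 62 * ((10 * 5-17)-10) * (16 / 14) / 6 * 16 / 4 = -82432 / 93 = -886.37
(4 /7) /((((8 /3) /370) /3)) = 1665 /7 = 237.86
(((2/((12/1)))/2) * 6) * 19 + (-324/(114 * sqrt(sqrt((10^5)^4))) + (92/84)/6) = 579498299/59850000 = 9.68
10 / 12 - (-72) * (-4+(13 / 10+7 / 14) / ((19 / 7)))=-136469 / 570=-239.42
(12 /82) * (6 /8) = 9 /82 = 0.11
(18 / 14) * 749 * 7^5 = 16185141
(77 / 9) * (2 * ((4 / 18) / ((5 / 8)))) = 2464 / 405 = 6.08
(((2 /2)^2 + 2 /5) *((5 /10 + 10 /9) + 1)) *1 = 329 /90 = 3.66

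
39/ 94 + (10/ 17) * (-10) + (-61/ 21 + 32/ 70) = -1328071/ 167790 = -7.92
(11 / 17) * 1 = 11 / 17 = 0.65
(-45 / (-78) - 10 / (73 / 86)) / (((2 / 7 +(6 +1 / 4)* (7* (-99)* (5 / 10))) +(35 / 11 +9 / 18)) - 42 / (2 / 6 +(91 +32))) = 1211679700 / 233815847057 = 0.01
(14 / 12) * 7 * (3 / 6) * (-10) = -245 / 6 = -40.83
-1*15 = -15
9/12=3/4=0.75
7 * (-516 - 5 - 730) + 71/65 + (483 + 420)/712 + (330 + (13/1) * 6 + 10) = -385819673/46280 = -8336.64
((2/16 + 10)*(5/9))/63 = 5/56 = 0.09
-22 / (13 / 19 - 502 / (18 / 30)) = 1254 / 47651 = 0.03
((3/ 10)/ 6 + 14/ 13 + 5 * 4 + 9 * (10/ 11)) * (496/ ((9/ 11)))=3464684/ 195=17767.61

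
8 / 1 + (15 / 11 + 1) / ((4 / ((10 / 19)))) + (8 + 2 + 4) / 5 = 11611 / 1045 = 11.11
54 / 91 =0.59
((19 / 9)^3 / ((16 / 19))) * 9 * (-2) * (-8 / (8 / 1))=130321 / 648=201.11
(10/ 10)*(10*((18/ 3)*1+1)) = 70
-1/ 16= -0.06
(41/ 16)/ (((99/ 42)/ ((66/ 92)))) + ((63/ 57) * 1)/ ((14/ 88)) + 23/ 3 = 322903/ 20976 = 15.39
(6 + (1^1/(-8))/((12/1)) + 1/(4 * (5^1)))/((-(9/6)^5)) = -2899/3645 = -0.80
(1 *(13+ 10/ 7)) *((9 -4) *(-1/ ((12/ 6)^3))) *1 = -9.02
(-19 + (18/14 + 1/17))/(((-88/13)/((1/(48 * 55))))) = 2483/2513280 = 0.00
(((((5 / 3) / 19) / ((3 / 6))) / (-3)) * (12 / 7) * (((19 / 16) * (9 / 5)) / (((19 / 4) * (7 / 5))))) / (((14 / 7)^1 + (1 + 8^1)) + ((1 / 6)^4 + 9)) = -38880 / 24132451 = -0.00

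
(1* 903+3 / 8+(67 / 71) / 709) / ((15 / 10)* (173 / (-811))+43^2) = 295042196579 / 603777846004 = 0.49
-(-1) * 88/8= 11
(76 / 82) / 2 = 0.46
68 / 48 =17 / 12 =1.42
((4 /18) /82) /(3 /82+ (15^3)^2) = 2 /8406281277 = 0.00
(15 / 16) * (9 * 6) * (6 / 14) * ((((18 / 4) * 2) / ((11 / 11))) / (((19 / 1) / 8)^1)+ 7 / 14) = 198045 / 2128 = 93.07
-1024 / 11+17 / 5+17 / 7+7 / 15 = -100249 / 1155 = -86.80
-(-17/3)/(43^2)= 17/5547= 0.00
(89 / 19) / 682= 89 / 12958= 0.01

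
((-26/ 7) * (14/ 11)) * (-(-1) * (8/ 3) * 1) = -416/ 33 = -12.61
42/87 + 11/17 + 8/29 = 693/493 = 1.41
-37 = -37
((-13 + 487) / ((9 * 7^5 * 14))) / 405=79 / 142943535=0.00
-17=-17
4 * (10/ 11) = 40/ 11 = 3.64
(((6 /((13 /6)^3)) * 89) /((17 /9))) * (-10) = -10380960 /37349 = -277.94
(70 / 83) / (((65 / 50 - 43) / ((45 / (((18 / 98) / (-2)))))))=9.91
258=258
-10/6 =-5/3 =-1.67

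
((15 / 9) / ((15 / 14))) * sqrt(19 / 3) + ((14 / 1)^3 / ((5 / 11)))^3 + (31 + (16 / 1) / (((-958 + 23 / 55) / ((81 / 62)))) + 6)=14 * sqrt(57) / 27 + 44898377944040658333 / 204084625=219998826196.92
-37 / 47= -0.79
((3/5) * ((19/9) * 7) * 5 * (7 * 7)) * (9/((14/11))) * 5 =76807.50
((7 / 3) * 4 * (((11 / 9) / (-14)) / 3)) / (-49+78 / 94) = 0.01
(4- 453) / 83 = -449 / 83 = -5.41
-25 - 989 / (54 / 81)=-3017 / 2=-1508.50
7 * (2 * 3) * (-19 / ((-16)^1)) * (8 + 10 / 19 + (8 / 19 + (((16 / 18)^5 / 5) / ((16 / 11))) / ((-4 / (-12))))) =60055037 / 131220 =457.67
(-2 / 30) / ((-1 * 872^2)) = 1 / 11405760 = 0.00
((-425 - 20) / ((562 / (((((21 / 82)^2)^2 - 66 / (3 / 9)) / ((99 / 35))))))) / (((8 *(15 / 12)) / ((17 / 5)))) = 10534298571433 / 559003344064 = 18.84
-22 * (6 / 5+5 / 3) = -63.07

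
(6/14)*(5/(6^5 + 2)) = 0.00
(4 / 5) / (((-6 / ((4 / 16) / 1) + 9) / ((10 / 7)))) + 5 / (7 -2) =0.92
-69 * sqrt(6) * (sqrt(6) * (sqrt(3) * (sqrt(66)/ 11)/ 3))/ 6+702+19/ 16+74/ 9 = 102443/ 144-69 * sqrt(22)/ 11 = 681.99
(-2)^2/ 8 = 1/ 2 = 0.50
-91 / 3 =-30.33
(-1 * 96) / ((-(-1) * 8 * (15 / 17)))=-68 / 5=-13.60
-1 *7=-7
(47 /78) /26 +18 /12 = 3089 /2028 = 1.52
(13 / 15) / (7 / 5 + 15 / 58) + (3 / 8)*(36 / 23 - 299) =-2267381 / 20424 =-111.02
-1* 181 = -181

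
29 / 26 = 1.12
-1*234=-234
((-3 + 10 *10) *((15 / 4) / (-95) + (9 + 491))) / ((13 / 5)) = 18428545 / 988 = 18652.37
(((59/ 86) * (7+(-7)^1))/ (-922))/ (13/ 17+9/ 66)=0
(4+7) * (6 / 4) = 33 / 2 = 16.50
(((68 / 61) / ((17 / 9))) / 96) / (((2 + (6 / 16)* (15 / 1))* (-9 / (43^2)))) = -1849 / 11163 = -0.17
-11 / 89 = -0.12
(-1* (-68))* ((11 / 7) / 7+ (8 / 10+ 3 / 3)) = 33728 / 245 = 137.67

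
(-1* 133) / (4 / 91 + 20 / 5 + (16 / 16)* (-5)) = 12103 / 87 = 139.11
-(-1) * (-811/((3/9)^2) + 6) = -7293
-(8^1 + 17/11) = -105/11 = -9.55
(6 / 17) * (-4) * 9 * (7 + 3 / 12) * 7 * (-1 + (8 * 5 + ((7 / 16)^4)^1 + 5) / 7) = -1951838127 / 557056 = -3503.85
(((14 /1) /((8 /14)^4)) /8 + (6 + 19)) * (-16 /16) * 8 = -42407 /128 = -331.30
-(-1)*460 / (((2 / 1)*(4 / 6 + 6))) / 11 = 69 / 22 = 3.14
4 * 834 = 3336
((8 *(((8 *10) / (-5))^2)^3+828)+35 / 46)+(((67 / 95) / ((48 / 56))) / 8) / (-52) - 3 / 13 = 731995794850813 / 5453760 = 134218556.53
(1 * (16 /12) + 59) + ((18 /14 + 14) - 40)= 748 /21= 35.62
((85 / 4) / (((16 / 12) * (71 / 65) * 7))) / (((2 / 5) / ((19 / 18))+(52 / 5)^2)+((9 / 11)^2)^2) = 115270423125 / 6027201470192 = 0.02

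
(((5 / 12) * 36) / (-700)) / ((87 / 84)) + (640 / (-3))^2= 59391973 / 1305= 45511.09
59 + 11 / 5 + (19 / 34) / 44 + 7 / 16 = 922287 / 14960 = 61.65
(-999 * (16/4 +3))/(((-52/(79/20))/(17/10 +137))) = 73677.31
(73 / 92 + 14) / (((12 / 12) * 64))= 1361 / 5888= 0.23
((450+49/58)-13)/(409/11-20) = 93115/3654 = 25.48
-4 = -4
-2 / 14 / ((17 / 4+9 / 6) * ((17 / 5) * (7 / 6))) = -120 / 19159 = -0.01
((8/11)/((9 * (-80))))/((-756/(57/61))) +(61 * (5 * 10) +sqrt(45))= 3 * sqrt(5) +46415754019/15218280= 3056.71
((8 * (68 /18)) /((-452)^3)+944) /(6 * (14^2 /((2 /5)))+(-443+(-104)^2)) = 49035411631 /691534359396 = 0.07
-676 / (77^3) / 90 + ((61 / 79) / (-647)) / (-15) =13253869 / 210012941061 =0.00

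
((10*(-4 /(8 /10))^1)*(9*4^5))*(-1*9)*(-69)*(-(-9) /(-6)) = 429235200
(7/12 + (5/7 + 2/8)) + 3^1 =191/42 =4.55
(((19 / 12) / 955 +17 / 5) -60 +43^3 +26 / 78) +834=920063063 / 11460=80284.73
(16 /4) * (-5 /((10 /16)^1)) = -32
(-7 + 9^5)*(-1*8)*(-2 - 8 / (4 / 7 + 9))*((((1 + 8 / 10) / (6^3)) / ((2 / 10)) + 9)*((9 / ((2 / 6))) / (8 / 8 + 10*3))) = 706732740 / 67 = 10548249.85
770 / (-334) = -385 / 167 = -2.31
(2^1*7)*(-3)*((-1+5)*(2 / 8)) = -42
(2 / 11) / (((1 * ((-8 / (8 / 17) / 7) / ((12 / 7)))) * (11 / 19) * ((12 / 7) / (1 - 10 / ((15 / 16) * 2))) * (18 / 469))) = 810901 / 55539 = 14.60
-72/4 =-18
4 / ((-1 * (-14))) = 2 / 7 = 0.29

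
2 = 2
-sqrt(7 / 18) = -sqrt(14) / 6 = -0.62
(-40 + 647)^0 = 1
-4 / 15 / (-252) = 1 / 945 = 0.00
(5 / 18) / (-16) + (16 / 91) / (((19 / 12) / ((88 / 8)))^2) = 80125537 / 9461088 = 8.47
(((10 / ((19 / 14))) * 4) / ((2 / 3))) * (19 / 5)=168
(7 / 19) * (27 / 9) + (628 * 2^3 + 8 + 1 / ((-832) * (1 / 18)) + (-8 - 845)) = 33039381 / 7904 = 4180.08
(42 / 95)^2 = 1764 / 9025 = 0.20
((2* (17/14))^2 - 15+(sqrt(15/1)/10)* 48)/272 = -223/6664+3* sqrt(15)/170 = 0.03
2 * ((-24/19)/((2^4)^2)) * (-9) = 27/304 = 0.09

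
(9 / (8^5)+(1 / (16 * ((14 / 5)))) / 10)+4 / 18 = 463927 / 2064384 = 0.22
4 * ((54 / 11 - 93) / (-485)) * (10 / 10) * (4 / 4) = 3876 / 5335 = 0.73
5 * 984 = 4920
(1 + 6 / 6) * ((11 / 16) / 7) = 11 / 56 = 0.20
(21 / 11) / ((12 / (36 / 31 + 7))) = 161 / 124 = 1.30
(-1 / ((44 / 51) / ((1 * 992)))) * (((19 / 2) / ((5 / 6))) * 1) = -720936 / 55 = -13107.93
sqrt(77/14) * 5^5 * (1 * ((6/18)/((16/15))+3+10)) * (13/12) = 2884375 * sqrt(22)/128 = 105694.67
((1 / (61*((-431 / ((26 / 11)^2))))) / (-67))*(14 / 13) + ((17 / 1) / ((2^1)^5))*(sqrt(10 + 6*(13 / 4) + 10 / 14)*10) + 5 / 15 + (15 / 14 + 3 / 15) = 71828716049 / 44759638770 + 255*sqrt(658) / 224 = 30.81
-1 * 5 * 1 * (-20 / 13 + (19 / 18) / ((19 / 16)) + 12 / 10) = -322 / 117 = -2.75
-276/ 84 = -3.29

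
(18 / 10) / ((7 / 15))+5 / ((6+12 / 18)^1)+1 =157 / 28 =5.61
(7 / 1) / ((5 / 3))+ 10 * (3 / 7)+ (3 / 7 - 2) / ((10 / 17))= 407 / 70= 5.81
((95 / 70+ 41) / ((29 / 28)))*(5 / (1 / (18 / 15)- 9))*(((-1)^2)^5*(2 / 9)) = -23720 / 4263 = -5.56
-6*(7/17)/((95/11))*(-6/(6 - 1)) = 2772/8075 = 0.34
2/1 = 2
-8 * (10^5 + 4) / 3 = -800032 / 3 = -266677.33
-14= -14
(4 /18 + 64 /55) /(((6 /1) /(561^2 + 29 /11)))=237490456 /3267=72693.74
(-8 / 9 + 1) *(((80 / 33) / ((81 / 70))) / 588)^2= 40000 / 28358223201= 0.00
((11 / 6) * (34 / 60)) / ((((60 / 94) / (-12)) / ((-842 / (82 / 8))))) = 14800676 / 9225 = 1604.41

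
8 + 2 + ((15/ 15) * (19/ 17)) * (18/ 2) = 341/ 17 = 20.06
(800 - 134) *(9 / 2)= 2997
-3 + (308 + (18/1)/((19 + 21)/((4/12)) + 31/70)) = 2572715/8431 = 305.15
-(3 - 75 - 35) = 107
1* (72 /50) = 36 /25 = 1.44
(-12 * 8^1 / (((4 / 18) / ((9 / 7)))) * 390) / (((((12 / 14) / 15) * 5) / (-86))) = 65201760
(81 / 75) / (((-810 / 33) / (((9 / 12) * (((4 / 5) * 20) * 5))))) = -66 / 25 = -2.64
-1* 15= -15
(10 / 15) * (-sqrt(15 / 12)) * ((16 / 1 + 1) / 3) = -17 * sqrt(5) / 9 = -4.22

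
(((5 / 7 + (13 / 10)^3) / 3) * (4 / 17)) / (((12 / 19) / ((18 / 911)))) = 387201 / 54204500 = 0.01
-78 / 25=-3.12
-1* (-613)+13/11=6756/11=614.18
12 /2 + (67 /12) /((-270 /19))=18167 /3240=5.61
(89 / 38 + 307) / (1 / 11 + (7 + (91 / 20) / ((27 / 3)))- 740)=-11637450 / 27553021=-0.42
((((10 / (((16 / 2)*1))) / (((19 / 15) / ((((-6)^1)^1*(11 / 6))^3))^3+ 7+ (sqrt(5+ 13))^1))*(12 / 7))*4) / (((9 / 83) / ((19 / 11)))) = 211851566953243394639921910000 / 6871406243991586373525382521-90793528705426343099381718750*sqrt(2) / 6871406243991586373525382521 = 12.14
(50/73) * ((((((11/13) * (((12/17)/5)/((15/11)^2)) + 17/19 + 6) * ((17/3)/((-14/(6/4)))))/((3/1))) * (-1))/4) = 10957781/45438120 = 0.24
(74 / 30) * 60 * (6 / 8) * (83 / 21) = 3071 / 7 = 438.71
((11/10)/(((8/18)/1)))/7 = 99/280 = 0.35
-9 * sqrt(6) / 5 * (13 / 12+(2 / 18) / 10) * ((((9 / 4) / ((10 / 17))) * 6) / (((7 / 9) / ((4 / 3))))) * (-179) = 48557151 * sqrt(6) / 3500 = 33982.93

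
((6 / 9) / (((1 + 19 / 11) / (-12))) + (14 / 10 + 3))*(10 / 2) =7.33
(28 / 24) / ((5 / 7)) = 49 / 30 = 1.63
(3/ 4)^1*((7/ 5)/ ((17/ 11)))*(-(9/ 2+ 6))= -4851/ 680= -7.13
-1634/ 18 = -817/ 9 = -90.78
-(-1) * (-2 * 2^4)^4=1048576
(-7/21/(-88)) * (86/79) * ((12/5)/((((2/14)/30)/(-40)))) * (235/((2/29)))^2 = -838782703500/869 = -965227506.90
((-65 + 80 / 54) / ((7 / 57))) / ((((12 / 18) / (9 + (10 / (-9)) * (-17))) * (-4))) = 5409.28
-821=-821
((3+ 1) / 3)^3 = 64 / 27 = 2.37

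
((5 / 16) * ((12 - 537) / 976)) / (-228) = 875 / 1186816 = 0.00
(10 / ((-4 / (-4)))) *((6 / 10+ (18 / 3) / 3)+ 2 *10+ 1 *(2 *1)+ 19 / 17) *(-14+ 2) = -52464 / 17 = -3086.12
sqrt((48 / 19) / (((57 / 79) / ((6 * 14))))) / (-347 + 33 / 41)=-164 * sqrt(1659) / 134843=-0.05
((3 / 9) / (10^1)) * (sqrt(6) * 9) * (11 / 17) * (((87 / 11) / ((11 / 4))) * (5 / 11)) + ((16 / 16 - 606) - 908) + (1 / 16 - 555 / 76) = -462153 / 304 + 522 * sqrt(6) / 2057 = -1519.62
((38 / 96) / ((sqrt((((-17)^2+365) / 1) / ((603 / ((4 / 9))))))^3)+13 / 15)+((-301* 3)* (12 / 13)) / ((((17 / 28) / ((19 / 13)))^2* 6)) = -802.98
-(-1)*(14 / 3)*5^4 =8750 / 3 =2916.67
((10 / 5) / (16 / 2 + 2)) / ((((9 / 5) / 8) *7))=8 / 63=0.13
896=896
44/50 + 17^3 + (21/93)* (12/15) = 3808397/775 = 4914.06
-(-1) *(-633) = -633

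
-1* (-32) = 32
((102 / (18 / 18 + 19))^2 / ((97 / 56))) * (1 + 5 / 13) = 655452 / 31525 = 20.79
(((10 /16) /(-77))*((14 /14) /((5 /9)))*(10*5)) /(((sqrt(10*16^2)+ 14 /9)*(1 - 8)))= -2025 /31903256+ 18225*sqrt(10) /27915349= 0.00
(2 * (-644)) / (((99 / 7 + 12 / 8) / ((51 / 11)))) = -306544 / 803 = -381.75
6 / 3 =2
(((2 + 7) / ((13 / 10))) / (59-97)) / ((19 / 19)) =-45 / 247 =-0.18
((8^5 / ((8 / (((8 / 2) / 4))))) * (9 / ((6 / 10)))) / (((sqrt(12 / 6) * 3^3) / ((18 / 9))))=20480 * sqrt(2) / 9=3218.12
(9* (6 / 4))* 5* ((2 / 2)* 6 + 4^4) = 17685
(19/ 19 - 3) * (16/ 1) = -32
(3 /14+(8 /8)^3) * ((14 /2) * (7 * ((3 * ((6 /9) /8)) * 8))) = 119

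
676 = 676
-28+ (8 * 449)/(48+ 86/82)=90964/2011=45.23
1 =1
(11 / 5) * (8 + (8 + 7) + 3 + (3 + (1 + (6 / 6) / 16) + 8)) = 6699 / 80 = 83.74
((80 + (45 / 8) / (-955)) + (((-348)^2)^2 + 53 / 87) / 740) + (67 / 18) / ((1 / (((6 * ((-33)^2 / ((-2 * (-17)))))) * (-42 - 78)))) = 1650042801004739 / 83616744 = 19733401.73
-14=-14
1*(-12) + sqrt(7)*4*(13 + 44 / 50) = -12 + 1388*sqrt(7) / 25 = 134.89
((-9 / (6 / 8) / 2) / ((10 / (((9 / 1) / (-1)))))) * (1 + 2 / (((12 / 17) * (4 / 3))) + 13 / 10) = 4779 / 200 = 23.90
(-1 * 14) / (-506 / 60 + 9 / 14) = 1.80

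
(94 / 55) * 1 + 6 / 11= 124 / 55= 2.25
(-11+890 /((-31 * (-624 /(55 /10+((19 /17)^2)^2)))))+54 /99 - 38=-65796759889 /1367071728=-48.13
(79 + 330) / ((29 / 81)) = 33129 / 29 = 1142.38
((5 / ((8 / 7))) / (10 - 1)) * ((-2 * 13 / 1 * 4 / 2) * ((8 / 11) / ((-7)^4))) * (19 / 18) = -2470 / 305613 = -0.01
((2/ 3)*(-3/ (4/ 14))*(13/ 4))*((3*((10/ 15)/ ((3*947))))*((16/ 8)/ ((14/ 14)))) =-91/ 2841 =-0.03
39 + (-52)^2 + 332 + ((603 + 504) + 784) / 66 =204841 / 66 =3103.65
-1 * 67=-67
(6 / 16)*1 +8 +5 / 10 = 71 / 8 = 8.88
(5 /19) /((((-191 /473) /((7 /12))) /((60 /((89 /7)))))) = -579425 /322981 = -1.79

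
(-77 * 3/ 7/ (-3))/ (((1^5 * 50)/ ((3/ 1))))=33/ 50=0.66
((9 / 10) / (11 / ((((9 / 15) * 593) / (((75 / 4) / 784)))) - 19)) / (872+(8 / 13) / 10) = -27197352 / 500688879227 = -0.00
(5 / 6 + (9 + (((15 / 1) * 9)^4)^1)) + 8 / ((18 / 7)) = 5978711483 / 18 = 332150637.94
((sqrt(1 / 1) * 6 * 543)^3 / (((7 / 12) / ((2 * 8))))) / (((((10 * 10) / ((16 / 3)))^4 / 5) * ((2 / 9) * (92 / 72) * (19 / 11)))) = 18697654008152064 / 238984375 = 78237976.89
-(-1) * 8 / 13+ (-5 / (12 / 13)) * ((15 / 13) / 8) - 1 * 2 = -901 / 416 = -2.17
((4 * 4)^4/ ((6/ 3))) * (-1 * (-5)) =163840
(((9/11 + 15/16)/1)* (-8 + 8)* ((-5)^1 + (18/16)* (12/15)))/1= 0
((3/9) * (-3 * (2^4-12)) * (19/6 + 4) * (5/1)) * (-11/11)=430/3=143.33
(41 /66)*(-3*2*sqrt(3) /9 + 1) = -0.10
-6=-6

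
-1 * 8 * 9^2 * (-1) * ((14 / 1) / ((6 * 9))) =168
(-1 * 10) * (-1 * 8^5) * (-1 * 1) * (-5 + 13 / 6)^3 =7453202.96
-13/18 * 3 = -13/6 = -2.17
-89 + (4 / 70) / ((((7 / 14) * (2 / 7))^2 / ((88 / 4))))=-137 / 5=-27.40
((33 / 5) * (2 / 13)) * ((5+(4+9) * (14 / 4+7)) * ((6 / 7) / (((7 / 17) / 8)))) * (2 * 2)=30482496 / 3185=9570.64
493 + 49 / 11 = 5472 / 11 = 497.45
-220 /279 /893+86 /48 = 3569347 /1993176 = 1.79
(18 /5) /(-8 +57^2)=18 /16205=0.00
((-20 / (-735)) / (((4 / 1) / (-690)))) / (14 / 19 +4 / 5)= -10925 / 3577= -3.05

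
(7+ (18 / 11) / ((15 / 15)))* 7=665 / 11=60.45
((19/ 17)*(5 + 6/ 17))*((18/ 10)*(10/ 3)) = 10374/ 289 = 35.90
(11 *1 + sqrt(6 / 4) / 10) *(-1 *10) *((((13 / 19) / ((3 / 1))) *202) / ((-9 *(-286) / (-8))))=404 *sqrt(6) / 5643 + 8080 / 513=15.93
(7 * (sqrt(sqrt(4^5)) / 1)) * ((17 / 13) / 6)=8.63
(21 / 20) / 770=3 / 2200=0.00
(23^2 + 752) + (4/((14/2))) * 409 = 10603/7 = 1514.71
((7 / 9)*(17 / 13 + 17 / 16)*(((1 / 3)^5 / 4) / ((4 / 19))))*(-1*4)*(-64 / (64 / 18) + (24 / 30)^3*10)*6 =10556609 / 3790800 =2.78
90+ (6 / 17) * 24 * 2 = 1818 / 17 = 106.94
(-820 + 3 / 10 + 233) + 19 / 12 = -35107 / 60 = -585.12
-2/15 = -0.13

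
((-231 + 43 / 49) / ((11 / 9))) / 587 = -101484 / 316393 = -0.32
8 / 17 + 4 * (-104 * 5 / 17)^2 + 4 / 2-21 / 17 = 1081957 / 289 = 3743.80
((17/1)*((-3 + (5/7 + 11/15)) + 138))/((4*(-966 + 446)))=-243559/218400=-1.12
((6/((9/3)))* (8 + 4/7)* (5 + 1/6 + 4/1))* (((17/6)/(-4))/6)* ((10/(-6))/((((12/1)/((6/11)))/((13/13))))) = 2125/1512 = 1.41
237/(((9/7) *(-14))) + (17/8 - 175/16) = -21.98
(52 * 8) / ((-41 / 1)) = -416 / 41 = -10.15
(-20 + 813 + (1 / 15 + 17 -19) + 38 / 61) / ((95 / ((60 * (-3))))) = -8692752 / 5795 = -1500.04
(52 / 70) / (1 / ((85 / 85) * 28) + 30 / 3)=104 / 1405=0.07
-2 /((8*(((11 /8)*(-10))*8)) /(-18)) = -9 /220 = -0.04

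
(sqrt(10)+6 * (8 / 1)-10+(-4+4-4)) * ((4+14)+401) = 419 * sqrt(10)+14246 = 15570.99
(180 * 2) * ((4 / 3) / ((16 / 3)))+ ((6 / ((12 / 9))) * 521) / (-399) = 84.12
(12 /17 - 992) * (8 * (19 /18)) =-1280752 /153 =-8370.93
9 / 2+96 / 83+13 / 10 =2887 / 415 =6.96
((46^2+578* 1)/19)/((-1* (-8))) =1347/76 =17.72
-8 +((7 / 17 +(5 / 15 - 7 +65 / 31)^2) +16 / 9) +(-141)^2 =19896.07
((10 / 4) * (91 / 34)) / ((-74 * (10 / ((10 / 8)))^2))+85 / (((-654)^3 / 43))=-16056566945 / 11260660483584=-0.00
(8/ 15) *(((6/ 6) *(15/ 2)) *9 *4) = 144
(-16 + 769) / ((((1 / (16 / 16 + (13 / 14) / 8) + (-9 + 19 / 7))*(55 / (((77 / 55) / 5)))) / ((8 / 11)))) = -24598 / 47553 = -0.52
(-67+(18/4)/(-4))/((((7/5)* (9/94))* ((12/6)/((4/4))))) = -254.12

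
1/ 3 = 0.33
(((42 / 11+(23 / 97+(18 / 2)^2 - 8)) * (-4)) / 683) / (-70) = 164436 / 25506635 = 0.01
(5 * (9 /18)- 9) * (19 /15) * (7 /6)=-1729 /180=-9.61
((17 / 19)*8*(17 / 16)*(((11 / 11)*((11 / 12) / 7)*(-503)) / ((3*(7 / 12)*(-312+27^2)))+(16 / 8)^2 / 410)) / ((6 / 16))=-1169487052 / 716278815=-1.63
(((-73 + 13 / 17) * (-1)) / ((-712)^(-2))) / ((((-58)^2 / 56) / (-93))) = -810530456064 / 14297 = -56692344.97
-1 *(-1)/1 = 1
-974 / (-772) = 487 / 386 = 1.26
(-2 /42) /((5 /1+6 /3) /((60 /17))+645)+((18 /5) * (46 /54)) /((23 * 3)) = 0.04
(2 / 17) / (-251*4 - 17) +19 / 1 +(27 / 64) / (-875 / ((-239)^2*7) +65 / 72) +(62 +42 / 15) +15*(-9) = -50.73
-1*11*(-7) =77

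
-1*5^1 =-5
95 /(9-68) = -1.61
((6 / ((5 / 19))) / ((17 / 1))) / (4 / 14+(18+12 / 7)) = 57 / 850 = 0.07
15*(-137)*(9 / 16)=-18495 / 16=-1155.94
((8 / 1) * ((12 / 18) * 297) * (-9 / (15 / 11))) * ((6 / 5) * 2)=-627264 / 25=-25090.56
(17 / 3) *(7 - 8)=-17 / 3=-5.67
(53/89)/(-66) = -53/5874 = -0.01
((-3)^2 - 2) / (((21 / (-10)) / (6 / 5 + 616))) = -6172 / 3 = -2057.33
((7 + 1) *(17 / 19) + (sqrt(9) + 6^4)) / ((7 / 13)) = 322621 / 133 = 2425.72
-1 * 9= -9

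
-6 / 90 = -1 / 15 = -0.07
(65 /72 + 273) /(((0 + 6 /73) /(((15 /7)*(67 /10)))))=96455411 /2016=47844.95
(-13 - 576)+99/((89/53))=-47174/89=-530.04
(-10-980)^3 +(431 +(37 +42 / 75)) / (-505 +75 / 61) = -372716103732277 / 384125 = -970299000.93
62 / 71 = 0.87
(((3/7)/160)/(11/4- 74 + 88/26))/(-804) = 13/264816160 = 0.00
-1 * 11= -11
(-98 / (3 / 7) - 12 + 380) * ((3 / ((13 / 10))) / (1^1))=4180 / 13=321.54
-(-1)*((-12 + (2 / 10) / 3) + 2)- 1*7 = -254 / 15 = -16.93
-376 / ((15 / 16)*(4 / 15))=-1504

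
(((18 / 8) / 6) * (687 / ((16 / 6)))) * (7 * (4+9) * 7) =3938571 / 64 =61540.17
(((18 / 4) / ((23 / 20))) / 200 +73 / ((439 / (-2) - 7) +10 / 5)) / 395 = -63119 / 81583300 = -0.00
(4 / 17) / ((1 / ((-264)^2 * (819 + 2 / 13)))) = 2968770816 / 221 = 13433352.11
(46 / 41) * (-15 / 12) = -115 / 82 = -1.40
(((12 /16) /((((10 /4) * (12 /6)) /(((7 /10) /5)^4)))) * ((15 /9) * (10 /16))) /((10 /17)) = 40817 /400000000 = 0.00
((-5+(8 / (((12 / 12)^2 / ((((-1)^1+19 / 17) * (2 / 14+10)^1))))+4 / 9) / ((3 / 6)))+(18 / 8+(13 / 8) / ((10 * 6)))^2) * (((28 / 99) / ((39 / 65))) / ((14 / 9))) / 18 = 16755007 / 49351680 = 0.34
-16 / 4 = -4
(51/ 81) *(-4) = -68/ 27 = -2.52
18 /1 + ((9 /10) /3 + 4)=223 /10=22.30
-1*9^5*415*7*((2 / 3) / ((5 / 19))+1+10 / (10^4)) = -606270156.34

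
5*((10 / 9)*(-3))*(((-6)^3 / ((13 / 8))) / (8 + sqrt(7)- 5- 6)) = -43200 / 13- 14400*sqrt(7) / 13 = -6253.76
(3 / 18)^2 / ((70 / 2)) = 1 / 1260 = 0.00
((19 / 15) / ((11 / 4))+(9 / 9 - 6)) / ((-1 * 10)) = 749 / 1650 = 0.45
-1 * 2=-2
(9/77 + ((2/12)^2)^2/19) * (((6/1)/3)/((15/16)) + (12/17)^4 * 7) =67200025546/148462335945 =0.45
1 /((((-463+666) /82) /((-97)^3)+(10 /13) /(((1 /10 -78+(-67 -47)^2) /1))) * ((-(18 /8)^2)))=-2010902584426528 /578583805221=-3475.56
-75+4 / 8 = -149 / 2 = -74.50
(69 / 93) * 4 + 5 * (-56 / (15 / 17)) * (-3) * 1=29604 / 31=954.97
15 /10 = 3 /2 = 1.50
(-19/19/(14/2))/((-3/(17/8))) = 17/168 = 0.10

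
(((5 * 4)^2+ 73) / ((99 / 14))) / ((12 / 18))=301 / 3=100.33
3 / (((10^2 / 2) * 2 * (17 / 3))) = 9 / 1700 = 0.01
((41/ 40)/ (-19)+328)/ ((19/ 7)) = 1744673/ 14440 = 120.82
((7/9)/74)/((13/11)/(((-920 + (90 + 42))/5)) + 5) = 0.00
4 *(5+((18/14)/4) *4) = 176/7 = 25.14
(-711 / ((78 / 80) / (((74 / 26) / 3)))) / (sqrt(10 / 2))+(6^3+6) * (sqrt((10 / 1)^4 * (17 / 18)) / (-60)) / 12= -23384 * sqrt(5) / 169 - 185 * sqrt(34) / 36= -339.36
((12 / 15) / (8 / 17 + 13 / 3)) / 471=68 / 192325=0.00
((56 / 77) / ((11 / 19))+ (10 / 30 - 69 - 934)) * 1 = -363512 / 363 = -1001.41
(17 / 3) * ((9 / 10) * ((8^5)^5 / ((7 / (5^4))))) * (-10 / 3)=-401401151043919843164160000 / 7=-57343021577702834737737140.00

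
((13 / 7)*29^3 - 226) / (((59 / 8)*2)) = 1261900 / 413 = 3055.45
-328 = -328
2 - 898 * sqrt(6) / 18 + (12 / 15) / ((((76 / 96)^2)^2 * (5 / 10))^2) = 1931040657226 / 84917815205 - 449 * sqrt(6) / 9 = -99.46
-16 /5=-3.20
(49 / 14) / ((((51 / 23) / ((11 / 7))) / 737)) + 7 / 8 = 746201 / 408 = 1828.92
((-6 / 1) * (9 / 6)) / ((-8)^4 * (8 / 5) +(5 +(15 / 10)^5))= -0.00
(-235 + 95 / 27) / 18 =-3125 / 243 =-12.86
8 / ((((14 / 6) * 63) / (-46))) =-2.50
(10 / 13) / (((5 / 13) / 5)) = 10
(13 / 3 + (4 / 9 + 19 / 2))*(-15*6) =-1285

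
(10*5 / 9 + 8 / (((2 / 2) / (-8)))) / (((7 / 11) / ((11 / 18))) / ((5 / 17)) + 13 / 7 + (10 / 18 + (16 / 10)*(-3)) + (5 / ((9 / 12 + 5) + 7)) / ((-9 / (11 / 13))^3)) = -10108679215635 / 199402642589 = -50.69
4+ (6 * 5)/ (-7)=-2/ 7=-0.29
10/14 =5/7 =0.71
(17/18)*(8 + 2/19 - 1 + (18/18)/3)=3604/513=7.03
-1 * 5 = -5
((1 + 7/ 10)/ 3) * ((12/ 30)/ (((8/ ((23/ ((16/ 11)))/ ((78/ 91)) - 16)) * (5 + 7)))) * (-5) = -0.03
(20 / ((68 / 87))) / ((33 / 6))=870 / 187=4.65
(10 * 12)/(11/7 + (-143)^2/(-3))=-252/14311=-0.02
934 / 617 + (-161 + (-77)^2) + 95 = 3618405 / 617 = 5864.51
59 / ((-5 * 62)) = -59 / 310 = -0.19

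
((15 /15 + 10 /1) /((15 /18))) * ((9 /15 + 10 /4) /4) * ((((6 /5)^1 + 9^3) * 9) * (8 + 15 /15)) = 302532813 /500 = 605065.63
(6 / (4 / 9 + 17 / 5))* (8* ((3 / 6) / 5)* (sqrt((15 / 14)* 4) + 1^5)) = 216 / 173 + 216* sqrt(210) / 1211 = 3.83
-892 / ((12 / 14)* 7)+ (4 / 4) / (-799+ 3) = -355019 / 2388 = -148.67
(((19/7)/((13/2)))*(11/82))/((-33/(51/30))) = -323/111930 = -0.00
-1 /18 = -0.06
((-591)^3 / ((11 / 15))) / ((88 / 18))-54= -27867410721 / 484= -57577294.88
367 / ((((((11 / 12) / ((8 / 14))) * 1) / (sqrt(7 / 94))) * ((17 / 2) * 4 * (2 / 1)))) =2202 * sqrt(658) / 61523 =0.92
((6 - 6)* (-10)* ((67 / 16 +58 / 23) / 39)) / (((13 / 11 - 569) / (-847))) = 0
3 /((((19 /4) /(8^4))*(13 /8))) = 1591.97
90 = 90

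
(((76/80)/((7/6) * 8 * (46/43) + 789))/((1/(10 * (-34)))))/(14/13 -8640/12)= 541671/963282874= 0.00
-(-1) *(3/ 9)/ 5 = 1/ 15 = 0.07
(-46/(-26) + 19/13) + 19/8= 5.61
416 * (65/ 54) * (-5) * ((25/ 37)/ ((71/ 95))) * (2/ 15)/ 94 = -32110000/ 10000989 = -3.21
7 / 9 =0.78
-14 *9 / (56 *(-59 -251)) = 9 / 1240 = 0.01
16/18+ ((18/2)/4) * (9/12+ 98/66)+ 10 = 25213/1584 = 15.92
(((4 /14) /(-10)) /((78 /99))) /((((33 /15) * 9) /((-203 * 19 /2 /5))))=551 /780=0.71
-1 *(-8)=8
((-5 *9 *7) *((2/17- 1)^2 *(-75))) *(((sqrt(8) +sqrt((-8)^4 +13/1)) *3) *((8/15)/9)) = 1890000 *sqrt(2)/289 +945000 *sqrt(4109)/289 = 218853.86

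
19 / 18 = 1.06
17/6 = 2.83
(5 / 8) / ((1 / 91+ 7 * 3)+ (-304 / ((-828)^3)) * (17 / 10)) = 20178665325 / 678357974033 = 0.03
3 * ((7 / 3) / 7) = 1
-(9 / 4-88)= 343 / 4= 85.75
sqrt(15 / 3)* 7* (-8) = -56* sqrt(5) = -125.22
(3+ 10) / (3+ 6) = 13 / 9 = 1.44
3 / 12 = 1 / 4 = 0.25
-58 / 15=-3.87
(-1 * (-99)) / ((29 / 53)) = 5247 / 29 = 180.93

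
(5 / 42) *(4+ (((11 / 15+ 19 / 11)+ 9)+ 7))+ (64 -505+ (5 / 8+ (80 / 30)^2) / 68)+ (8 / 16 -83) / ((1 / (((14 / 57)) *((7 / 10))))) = -360049757 / 795872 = -452.40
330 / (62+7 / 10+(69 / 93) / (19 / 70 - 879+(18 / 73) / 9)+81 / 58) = 3330241643025 / 646830890366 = 5.15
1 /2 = 0.50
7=7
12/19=0.63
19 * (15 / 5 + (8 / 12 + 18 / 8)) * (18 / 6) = 1349 / 4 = 337.25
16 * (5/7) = 80/7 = 11.43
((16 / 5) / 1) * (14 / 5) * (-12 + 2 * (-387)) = -176064 / 25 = -7042.56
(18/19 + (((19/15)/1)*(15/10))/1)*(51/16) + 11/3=116213/9120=12.74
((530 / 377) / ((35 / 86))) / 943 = 9116 / 2488577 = 0.00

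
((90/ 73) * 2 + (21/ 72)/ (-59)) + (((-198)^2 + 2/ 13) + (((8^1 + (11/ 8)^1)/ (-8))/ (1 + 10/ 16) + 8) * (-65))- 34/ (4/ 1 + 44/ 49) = 86733525939/ 2239640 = 38726.55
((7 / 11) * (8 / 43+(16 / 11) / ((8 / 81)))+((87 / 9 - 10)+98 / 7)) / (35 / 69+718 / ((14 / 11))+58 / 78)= 0.04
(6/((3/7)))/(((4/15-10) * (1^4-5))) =105/292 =0.36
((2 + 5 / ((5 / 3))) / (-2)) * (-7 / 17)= 35 / 34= 1.03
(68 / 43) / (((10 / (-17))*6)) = -289 / 645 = -0.45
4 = 4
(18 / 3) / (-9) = -0.67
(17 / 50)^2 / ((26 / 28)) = 2023 / 16250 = 0.12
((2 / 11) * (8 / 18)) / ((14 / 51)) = 68 / 231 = 0.29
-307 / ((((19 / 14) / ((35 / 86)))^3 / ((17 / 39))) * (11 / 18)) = -460507598250 / 77983407359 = -5.91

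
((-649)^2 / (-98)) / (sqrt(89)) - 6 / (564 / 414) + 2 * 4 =169 / 47 - 421201 * sqrt(89) / 8722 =-451.99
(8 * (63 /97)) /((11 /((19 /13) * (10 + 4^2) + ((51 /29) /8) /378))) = 17.95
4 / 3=1.33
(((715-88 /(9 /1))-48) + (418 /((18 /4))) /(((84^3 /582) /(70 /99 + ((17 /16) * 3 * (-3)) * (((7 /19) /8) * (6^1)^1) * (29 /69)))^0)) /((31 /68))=459068 /279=1645.41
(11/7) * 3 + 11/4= 7.46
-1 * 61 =-61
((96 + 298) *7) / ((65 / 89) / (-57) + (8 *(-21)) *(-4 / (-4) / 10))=-69956670 / 426457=-164.04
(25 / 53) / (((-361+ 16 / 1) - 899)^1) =-25 / 65932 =-0.00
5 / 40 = 1 / 8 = 0.12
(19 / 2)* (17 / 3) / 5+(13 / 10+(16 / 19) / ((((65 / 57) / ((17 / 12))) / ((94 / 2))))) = 11941 / 195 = 61.24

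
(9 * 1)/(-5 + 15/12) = -12/5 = -2.40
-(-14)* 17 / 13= 238 / 13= 18.31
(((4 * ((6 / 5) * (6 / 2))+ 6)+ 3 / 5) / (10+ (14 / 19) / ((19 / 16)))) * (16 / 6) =10108 / 1917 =5.27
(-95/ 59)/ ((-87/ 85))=8075/ 5133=1.57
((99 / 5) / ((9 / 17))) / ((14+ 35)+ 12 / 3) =187 / 265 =0.71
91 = 91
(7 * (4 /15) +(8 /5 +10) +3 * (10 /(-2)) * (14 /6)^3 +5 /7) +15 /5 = -54613 /315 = -173.37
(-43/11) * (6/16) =-129/88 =-1.47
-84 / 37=-2.27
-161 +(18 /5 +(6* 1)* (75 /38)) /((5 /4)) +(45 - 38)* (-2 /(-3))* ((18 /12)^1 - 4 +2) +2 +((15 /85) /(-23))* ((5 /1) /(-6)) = -148.97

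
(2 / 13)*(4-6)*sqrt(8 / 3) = -8*sqrt(6) / 39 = -0.50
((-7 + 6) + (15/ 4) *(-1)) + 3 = -7/ 4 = -1.75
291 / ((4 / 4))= 291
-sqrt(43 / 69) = -sqrt(2967) / 69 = -0.79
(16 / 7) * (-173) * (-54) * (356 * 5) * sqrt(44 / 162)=29562240 * sqrt(22) / 7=19808456.63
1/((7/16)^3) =4096/343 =11.94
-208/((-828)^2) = -13/42849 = -0.00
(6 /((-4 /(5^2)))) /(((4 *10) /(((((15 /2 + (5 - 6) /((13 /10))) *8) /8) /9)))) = -875 /1248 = -0.70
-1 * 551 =-551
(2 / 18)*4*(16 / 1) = 64 / 9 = 7.11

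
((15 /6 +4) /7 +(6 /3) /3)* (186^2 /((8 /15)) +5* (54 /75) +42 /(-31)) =64159267 /620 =103482.69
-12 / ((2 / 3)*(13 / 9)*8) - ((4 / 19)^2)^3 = -3810929353 / 2446385812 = -1.56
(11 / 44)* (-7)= -7 / 4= -1.75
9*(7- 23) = -144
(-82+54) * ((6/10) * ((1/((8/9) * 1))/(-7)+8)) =-1317/10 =-131.70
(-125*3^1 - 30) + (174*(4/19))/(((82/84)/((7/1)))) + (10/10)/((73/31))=-8069434/56867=-141.90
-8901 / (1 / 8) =-71208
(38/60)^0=1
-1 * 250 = -250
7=7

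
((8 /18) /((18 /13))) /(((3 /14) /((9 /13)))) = 28 /27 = 1.04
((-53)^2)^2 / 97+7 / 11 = 86795970 / 1067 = 81345.80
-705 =-705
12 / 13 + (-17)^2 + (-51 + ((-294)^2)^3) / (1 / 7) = 58765897704136024 / 13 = 4520453669548924.92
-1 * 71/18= -71/18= -3.94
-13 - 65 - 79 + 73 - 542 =-626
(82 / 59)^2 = 6724 / 3481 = 1.93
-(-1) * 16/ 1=16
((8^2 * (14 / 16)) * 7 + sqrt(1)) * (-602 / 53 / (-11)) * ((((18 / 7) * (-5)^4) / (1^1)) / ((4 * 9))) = 10561875 / 583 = 18116.42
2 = 2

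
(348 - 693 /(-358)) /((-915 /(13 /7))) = -542867 /764330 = -0.71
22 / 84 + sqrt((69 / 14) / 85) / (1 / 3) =11 / 42 + 3*sqrt(82110) / 1190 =0.98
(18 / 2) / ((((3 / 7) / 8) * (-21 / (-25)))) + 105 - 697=-392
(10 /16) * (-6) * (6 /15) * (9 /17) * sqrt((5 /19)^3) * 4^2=-1080 * sqrt(95) /6137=-1.72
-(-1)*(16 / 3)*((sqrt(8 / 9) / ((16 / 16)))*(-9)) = -32*sqrt(2) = -45.25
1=1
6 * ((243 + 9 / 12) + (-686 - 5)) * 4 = -10734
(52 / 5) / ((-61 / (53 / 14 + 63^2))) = -1446094 / 2135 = -677.33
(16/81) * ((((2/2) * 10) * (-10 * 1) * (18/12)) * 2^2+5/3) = -28720/243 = -118.19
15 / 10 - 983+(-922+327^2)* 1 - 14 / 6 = 630139 / 6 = 105023.17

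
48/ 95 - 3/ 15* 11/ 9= 223/ 855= 0.26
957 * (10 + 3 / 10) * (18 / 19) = 887139 / 95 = 9338.31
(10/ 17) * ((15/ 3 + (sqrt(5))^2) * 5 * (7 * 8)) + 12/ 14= 1647.92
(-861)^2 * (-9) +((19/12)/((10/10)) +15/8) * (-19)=-160126913/24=-6671954.71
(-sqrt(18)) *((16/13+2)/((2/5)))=-315 *sqrt(2)/13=-34.27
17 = 17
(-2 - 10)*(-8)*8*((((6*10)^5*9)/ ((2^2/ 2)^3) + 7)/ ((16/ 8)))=335923202688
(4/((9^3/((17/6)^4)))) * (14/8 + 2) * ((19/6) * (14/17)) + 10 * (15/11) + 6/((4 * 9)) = 179388299/10392624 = 17.26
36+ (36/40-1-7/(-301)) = 15447/430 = 35.92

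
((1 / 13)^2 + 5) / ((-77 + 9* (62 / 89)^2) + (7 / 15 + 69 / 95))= -381966462 / 5451039061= -0.07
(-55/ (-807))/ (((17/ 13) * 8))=715/ 109752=0.01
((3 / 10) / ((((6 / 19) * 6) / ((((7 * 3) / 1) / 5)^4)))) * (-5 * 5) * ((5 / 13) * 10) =-1231713 / 260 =-4737.36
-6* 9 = -54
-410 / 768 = -205 / 384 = -0.53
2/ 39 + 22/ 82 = 511/ 1599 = 0.32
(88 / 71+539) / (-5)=-108.05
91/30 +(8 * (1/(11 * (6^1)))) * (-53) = -373/110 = -3.39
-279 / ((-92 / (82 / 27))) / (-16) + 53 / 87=2149 / 64032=0.03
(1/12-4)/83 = -47/996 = -0.05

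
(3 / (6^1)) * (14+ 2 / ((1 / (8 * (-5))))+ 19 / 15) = -971 / 30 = -32.37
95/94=1.01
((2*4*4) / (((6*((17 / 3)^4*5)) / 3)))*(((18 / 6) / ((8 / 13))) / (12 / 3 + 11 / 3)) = 18954 / 9604915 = 0.00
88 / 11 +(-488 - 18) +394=-104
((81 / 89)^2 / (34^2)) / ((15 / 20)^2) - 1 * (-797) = 797.00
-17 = -17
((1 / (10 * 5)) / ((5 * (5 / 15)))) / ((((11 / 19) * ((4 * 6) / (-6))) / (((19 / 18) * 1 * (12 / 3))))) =-0.02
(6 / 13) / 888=1 / 1924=0.00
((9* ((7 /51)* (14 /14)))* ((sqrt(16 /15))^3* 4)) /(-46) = -0.12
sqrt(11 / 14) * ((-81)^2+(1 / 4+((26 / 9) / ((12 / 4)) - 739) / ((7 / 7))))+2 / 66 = 1 / 33+628907 * sqrt(154) / 1512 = 5161.76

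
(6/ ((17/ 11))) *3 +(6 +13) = 521/ 17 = 30.65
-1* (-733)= 733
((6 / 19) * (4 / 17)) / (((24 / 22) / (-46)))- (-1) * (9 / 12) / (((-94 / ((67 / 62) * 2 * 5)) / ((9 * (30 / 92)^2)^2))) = -54146622246007 / 16857120364928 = -3.21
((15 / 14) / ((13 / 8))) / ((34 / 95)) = 2850 / 1547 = 1.84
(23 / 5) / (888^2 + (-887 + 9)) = 23 / 3938330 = 0.00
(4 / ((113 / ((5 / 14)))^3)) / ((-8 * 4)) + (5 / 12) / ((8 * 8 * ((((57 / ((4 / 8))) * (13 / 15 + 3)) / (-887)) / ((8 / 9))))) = -10974714373675 / 942442327483776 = -0.01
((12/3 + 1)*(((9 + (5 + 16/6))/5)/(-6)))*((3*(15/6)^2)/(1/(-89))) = 55625/12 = 4635.42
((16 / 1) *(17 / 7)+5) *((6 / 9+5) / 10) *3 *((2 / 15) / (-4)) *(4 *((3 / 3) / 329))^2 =-0.00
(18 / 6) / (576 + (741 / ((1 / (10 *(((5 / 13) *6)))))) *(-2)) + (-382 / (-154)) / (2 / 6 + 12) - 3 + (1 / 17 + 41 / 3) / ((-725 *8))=-14699781979 / 5247424952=-2.80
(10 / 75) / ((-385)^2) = 2 / 2223375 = 0.00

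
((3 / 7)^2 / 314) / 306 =0.00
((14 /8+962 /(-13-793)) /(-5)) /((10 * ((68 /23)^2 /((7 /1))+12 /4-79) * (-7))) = -12167 /572061600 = -0.00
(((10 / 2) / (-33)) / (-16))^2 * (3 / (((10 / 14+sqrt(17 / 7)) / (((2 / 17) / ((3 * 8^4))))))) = -875 / 912377511936+175 * sqrt(119) / 912377511936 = 0.00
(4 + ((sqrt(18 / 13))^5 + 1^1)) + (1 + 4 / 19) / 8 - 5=23 / 152 + 972 * sqrt(26) / 2197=2.41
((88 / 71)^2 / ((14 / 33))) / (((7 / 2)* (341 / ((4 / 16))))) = 5808 / 7657279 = 0.00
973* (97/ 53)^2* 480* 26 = 114253863360/ 2809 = 40674212.66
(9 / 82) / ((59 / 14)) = 63 / 2419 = 0.03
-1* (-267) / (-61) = -267 / 61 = -4.38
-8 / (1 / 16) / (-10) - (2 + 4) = 6.80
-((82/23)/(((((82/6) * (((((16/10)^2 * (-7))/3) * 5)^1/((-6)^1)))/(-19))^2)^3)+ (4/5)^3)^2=-116798219187249382673203325013144106990192325378521/442619449738747047809753151434169616678518784000000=-0.26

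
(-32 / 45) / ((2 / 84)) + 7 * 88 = 8792 / 15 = 586.13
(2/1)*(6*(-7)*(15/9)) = -140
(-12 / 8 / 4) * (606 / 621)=-101 / 276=-0.37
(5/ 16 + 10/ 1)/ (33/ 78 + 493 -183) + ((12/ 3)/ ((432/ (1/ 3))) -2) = -10270129/ 5230008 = -1.96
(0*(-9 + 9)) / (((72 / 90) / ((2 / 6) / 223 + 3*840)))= 0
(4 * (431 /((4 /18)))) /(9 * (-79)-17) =-3879 /364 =-10.66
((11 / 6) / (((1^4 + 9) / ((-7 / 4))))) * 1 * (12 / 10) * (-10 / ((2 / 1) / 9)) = 693 / 40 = 17.32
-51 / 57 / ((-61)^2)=-17 / 70699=-0.00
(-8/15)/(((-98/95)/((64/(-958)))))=-2432/70413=-0.03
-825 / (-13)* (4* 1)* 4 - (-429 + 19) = 1425.38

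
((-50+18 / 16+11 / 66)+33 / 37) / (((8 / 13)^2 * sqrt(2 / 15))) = -345.79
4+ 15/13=67/13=5.15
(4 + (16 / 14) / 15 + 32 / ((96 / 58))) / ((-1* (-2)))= 1229 / 105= 11.70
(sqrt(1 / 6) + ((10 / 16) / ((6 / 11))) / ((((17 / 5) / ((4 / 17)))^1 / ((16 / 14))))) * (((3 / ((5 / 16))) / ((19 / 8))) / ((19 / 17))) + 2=1088 * sqrt(6) / 1805 + 99998 / 42959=3.80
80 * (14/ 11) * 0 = 0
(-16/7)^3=-4096/343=-11.94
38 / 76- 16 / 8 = -3 / 2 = -1.50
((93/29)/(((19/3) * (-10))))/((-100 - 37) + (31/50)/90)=125550/339674419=0.00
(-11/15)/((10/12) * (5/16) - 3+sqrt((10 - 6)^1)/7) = 2464/8245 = 0.30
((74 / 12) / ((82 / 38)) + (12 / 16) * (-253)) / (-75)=2.49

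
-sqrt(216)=-6*sqrt(6)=-14.70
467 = 467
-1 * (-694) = 694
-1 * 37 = -37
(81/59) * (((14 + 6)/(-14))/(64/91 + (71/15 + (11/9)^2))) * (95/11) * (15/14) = -3038563125/1160382146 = -2.62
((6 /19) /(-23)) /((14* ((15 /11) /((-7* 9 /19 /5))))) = 99 /207575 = 0.00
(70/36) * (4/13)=70/117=0.60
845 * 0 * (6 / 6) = 0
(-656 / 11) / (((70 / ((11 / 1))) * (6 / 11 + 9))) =-3608 / 3675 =-0.98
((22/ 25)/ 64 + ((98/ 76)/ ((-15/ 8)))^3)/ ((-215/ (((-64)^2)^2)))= 120984456134656/ 4977061875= 24308.41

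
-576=-576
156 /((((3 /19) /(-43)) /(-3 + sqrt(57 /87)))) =127452-42484 * sqrt(551) /29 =93064.29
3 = 3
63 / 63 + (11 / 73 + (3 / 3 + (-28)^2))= 786.15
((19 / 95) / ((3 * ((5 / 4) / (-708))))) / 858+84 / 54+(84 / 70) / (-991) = 48157684 / 31885425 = 1.51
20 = 20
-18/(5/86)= -1548/5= -309.60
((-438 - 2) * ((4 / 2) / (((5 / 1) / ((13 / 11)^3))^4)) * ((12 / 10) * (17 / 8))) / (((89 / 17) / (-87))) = 7029405050814477396 / 15870461677736875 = 442.92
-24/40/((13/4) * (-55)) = 12/3575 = 0.00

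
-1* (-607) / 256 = 607 / 256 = 2.37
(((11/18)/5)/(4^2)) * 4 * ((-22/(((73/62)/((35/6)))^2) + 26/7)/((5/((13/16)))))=-804579061/302154300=-2.66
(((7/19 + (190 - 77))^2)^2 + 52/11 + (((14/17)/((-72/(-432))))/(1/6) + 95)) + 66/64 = 128817457626566891/779840864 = 165184287.68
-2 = -2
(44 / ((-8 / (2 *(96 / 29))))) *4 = -4224 / 29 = -145.66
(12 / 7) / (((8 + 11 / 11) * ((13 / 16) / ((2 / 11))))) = 128 / 3003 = 0.04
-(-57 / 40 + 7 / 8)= 11 / 20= 0.55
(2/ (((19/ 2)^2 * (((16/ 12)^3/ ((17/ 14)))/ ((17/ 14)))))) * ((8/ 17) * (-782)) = -179469/ 35378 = -5.07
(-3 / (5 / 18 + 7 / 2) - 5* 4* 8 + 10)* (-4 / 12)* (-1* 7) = -11963 / 34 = -351.85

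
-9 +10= 1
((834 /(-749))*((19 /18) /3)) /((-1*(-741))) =-139 /262899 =-0.00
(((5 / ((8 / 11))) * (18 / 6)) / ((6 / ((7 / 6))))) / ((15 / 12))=77 / 24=3.21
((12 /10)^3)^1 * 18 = 31.10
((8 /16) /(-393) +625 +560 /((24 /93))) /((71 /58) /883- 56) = -56255224483 /1127089809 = -49.91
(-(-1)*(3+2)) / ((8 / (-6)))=-3.75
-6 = -6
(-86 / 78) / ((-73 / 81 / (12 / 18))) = 774 / 949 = 0.82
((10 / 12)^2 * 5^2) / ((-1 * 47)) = -625 / 1692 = -0.37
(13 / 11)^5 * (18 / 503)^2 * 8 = 962391456 / 40747352459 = 0.02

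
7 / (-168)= -1 / 24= -0.04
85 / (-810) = -17 / 162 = -0.10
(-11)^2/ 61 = 121/ 61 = 1.98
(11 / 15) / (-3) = -11 / 45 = -0.24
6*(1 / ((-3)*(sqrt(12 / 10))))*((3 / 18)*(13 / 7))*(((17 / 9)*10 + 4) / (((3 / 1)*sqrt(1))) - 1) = -2327*sqrt(30) / 3402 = -3.75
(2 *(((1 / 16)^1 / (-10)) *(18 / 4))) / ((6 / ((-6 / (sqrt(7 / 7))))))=9 / 160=0.06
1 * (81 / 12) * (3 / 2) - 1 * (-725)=5881 / 8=735.12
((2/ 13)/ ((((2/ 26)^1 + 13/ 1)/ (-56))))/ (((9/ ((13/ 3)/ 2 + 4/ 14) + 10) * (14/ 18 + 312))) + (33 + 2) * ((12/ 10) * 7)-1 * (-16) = 13054837511/ 42112400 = 310.00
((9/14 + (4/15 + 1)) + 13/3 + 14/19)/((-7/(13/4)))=-120679/37240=-3.24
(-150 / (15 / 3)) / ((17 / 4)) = -120 / 17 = -7.06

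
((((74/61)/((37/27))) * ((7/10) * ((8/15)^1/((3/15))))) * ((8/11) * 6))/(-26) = -12096/43615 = -0.28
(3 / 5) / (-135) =-1 / 225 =-0.00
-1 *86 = -86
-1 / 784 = -0.00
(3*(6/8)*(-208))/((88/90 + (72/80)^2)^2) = -379080000/2588881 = -146.43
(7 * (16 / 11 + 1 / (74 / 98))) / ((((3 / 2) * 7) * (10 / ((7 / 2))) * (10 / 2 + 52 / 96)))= 4524 / 38665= 0.12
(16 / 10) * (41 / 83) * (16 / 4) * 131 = 171872 / 415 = 414.15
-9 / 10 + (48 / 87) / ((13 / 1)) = -3233 / 3770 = -0.86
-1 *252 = -252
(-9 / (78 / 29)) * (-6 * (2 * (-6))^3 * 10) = -4510080 / 13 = -346929.23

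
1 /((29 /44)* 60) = 11 /435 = 0.03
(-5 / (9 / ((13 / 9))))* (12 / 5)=-52 / 27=-1.93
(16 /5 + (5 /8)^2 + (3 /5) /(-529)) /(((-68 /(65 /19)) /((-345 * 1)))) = 118487655 /1901824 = 62.30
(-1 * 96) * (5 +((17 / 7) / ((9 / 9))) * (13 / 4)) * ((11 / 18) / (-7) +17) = -3077164 / 147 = -20933.09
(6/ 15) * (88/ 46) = 88/ 115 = 0.77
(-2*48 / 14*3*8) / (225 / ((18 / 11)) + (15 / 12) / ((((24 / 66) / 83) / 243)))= -18432 / 7780465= -0.00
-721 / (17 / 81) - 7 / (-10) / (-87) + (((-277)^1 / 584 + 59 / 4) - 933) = -18803901113 / 4318680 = -4354.09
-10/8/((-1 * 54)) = 0.02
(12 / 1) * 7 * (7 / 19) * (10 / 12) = 25.79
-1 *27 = -27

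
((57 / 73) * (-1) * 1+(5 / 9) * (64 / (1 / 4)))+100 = 158627 / 657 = 241.44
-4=-4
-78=-78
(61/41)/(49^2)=61/98441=0.00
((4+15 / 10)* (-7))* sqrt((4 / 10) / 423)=-77* sqrt(470) / 1410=-1.18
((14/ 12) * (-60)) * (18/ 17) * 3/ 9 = -420/ 17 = -24.71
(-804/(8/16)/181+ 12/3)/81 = -884/14661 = -0.06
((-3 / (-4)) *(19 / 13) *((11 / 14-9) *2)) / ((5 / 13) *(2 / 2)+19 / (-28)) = 6555 / 107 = 61.26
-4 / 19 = -0.21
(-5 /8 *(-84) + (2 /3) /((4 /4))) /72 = 0.74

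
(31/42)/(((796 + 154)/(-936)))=-2418/3325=-0.73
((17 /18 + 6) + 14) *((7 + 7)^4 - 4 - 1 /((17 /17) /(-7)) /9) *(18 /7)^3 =4692043980 /343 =13679428.51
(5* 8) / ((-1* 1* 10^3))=-1 / 25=-0.04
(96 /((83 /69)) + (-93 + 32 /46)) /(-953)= 0.01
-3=-3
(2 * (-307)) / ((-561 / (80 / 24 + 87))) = 166394 / 1683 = 98.87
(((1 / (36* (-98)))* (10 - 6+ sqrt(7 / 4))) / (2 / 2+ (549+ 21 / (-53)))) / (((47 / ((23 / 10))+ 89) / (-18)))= 1219* sqrt(7) / 28740535656+ 1219 / 3592566957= 0.00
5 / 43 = 0.12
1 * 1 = 1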